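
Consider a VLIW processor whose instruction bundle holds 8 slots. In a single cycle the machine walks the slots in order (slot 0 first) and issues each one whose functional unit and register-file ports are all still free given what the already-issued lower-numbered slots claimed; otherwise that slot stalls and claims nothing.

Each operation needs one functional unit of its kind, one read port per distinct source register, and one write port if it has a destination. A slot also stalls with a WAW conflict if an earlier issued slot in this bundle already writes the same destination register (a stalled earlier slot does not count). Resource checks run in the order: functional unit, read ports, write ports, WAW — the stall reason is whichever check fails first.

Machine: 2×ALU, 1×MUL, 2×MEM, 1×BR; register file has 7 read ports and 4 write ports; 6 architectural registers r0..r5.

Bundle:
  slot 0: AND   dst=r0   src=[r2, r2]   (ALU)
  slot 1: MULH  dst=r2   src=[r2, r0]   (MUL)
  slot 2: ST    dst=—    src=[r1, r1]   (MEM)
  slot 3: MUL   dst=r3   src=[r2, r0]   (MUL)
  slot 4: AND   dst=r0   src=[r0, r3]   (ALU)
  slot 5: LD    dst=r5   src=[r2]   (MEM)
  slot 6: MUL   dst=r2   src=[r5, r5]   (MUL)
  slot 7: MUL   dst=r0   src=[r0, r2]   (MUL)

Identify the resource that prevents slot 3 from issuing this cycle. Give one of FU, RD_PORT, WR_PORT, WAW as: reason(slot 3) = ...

reason(slot 3) = FU

(0) want 1×ALU +1rd +1wr — yes → AL1|MU1|ME2|BR1|rd6|wr3
(1) want 1×MUL +2rd +1wr — yes → AL1|MU0|ME2|BR1|rd4|wr2
(2) want 1×MEM +1rd +0wr — yes → AL1|MU0|ME1|BR1|rd3|wr2
(3) want 1×MUL +2rd +1wr — FU → AL1|MU0|ME1|BR1|rd3|wr2
(4) want 1×ALU +2rd +1wr — WAW → AL1|MU0|ME1|BR1|rd3|wr2
(5) want 1×MEM +1rd +1wr — yes → AL1|MU0|ME0|BR1|rd2|wr1
(6) want 1×MUL +1rd +1wr — FU → AL1|MU0|ME0|BR1|rd2|wr1
(7) want 1×MUL +2rd +1wr — FU → AL1|MU0|ME0|BR1|rd2|wr1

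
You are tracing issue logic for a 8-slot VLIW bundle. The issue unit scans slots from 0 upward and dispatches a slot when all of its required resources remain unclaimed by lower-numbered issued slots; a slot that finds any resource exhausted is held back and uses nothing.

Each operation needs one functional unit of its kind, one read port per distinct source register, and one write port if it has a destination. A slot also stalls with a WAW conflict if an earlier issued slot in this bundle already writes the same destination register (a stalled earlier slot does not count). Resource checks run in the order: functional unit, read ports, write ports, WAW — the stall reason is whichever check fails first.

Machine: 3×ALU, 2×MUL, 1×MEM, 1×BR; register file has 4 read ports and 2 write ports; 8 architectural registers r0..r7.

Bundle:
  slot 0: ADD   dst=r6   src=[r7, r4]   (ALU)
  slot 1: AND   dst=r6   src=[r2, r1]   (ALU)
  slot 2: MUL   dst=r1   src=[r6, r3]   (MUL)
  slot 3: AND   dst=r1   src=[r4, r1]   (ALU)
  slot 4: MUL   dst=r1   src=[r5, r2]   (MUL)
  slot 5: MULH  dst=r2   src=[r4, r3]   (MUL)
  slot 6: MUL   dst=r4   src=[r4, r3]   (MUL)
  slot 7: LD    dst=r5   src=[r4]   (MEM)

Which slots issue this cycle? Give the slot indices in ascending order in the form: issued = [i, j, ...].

issued = [0, 2]

#0 ALU src=r7,r4 dispatched  <A:2 Mu:2 Ld:1 B:1 rd:2 wr:1>
#1 ALU src=r2,r1 held:WAW  <A:2 Mu:2 Ld:1 B:1 rd:2 wr:1>
#2 MUL src=r6,r3 dispatched  <A:2 Mu:1 Ld:1 B:1 rd:0 wr:0>
#3 ALU src=r4,r1 held:RD_PORT  <A:2 Mu:1 Ld:1 B:1 rd:0 wr:0>
#4 MUL src=r5,r2 held:RD_PORT  <A:2 Mu:1 Ld:1 B:1 rd:0 wr:0>
#5 MUL src=r4,r3 held:RD_PORT  <A:2 Mu:1 Ld:1 B:1 rd:0 wr:0>
#6 MUL src=r4,r3 held:RD_PORT  <A:2 Mu:1 Ld:1 B:1 rd:0 wr:0>
#7 MEM src=r4 held:RD_PORT  <A:2 Mu:1 Ld:1 B:1 rd:0 wr:0>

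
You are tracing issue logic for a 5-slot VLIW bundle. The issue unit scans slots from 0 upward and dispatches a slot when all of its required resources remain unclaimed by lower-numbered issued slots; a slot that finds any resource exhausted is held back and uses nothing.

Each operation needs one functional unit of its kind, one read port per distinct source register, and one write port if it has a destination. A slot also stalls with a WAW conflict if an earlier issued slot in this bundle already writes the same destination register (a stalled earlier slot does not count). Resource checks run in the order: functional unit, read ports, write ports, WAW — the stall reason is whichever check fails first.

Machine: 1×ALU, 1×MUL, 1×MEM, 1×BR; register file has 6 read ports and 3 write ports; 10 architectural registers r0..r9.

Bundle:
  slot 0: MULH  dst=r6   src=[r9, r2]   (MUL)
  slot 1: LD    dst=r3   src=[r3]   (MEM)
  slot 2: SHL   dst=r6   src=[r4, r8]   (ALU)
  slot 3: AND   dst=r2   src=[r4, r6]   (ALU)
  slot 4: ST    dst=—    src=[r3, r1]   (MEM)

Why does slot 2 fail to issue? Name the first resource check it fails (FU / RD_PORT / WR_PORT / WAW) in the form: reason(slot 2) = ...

reason(slot 2) = WAW

  0. MUL→r6 ⇒ go  {1A/0Mu/1Ld/1B | 4r 2w}
  1. MEM→r3 ⇒ go  {1A/0Mu/0Ld/1B | 3r 1w}
  2. ALU→r6 ⇒ no(WAW)  {1A/0Mu/0Ld/1B | 3r 1w}
  3. ALU→r2 ⇒ go  {0A/0Mu/0Ld/1B | 1r 0w}
  4. MEM ⇒ no(FU)  {0A/0Mu/0Ld/1B | 1r 0w}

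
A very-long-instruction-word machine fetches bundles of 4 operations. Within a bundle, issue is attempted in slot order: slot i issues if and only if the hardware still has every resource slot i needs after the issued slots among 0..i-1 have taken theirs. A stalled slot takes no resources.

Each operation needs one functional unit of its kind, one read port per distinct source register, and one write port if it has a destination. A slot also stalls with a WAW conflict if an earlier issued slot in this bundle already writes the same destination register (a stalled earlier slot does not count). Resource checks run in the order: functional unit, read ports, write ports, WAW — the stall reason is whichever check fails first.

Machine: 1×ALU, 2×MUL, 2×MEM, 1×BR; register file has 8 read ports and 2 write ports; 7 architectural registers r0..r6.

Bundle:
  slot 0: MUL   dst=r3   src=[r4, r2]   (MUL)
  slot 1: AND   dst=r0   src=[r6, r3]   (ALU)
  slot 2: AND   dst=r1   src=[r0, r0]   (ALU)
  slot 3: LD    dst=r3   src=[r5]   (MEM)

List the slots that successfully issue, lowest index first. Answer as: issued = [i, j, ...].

issued = [0, 1]

[0] MUL needs rd=2 wr=1: ok; after: ALU=1 MUL=1 MEM=2 BR=1, R=6, W=1
[1] ALU needs rd=2 wr=1: ok; after: ALU=0 MUL=1 MEM=2 BR=1, R=4, W=0
[2] ALU needs rd=1 wr=1: FU; after: ALU=0 MUL=1 MEM=2 BR=1, R=4, W=0
[3] MEM needs rd=1 wr=1: WR_PORT; after: ALU=0 MUL=1 MEM=2 BR=1, R=4, W=0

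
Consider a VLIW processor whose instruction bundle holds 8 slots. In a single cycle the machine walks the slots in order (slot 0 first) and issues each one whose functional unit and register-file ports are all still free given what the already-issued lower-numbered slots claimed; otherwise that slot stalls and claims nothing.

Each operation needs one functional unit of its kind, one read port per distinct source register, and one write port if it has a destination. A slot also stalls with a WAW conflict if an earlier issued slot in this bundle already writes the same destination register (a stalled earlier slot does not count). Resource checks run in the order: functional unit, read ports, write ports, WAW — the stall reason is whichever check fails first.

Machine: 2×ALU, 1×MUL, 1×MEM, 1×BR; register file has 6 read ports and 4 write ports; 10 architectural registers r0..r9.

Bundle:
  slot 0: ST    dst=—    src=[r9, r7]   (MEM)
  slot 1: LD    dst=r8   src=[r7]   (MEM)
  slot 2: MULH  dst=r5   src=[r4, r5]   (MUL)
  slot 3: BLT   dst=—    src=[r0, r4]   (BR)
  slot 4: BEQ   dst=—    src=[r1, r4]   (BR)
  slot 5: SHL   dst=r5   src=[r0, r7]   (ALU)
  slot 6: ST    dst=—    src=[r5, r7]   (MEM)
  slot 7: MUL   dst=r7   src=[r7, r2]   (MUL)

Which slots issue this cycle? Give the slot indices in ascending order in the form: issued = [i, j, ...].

#0 MEM src=r9,r7 dispatched  <A:2 Mu:1 Ld:0 B:1 rd:4 wr:4>
#1 MEM src=r7 held:FU  <A:2 Mu:1 Ld:0 B:1 rd:4 wr:4>
#2 MUL src=r4,r5 dispatched  <A:2 Mu:0 Ld:0 B:1 rd:2 wr:3>
#3 BR src=r0,r4 dispatched  <A:2 Mu:0 Ld:0 B:0 rd:0 wr:3>
#4 BR src=r1,r4 held:FU  <A:2 Mu:0 Ld:0 B:0 rd:0 wr:3>
#5 ALU src=r0,r7 held:RD_PORT  <A:2 Mu:0 Ld:0 B:0 rd:0 wr:3>
#6 MEM src=r5,r7 held:FU  <A:2 Mu:0 Ld:0 B:0 rd:0 wr:3>
#7 MUL src=r7,r2 held:FU  <A:2 Mu:0 Ld:0 B:0 rd:0 wr:3>

issued = [0, 2, 3]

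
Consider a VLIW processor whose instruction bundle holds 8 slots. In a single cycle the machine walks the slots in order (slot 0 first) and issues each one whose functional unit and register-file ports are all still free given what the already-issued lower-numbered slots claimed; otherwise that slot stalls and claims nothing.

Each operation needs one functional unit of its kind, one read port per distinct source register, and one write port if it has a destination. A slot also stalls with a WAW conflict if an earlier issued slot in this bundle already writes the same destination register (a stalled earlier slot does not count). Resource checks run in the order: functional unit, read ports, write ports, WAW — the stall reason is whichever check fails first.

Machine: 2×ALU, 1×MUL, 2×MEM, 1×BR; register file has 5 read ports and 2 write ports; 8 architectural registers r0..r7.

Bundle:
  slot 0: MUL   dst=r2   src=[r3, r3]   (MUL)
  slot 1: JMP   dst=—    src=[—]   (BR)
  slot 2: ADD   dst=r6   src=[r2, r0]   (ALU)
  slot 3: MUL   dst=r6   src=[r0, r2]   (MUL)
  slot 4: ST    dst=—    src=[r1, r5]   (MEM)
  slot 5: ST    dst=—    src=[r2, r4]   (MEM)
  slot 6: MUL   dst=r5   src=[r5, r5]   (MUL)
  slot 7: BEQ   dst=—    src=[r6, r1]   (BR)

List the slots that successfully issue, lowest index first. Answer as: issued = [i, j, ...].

issued = [0, 1, 2, 4]

[0] MUL needs rd=1 wr=1: ok; after: ALU=2 MUL=0 MEM=2 BR=1, R=4, W=1
[1] BR needs rd=0 wr=0: ok; after: ALU=2 MUL=0 MEM=2 BR=0, R=4, W=1
[2] ALU needs rd=2 wr=1: ok; after: ALU=1 MUL=0 MEM=2 BR=0, R=2, W=0
[3] MUL needs rd=2 wr=1: FU; after: ALU=1 MUL=0 MEM=2 BR=0, R=2, W=0
[4] MEM needs rd=2 wr=0: ok; after: ALU=1 MUL=0 MEM=1 BR=0, R=0, W=0
[5] MEM needs rd=2 wr=0: RD_PORT; after: ALU=1 MUL=0 MEM=1 BR=0, R=0, W=0
[6] MUL needs rd=1 wr=1: FU; after: ALU=1 MUL=0 MEM=1 BR=0, R=0, W=0
[7] BR needs rd=2 wr=0: FU; after: ALU=1 MUL=0 MEM=1 BR=0, R=0, W=0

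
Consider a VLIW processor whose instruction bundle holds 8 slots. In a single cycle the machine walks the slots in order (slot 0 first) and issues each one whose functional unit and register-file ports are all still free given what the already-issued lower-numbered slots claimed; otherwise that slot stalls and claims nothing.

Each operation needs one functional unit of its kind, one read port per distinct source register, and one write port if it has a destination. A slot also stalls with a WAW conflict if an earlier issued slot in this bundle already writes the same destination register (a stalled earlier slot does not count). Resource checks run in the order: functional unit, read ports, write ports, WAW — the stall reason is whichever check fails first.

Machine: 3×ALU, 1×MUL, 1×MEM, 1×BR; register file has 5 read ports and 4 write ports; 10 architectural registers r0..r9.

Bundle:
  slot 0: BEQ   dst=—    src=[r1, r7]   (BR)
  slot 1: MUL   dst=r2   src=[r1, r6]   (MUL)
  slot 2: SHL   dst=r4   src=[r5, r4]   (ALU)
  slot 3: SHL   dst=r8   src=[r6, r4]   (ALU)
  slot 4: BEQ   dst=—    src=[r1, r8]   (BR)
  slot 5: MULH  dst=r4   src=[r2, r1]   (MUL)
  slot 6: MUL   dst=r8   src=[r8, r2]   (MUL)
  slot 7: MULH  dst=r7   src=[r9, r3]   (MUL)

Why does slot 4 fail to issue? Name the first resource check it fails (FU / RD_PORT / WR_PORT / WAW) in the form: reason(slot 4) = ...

reason(slot 4) = FU

slot 0 (BR): ISSUE — free A3,Mu1,Ld1,B0 rp3 wp4
slot 1 (MUL): ISSUE — free A3,Mu0,Ld1,B0 rp1 wp3
slot 2 (ALU): stall RD_PORT — free A3,Mu0,Ld1,B0 rp1 wp3
slot 3 (ALU): stall RD_PORT — free A3,Mu0,Ld1,B0 rp1 wp3
slot 4 (BR): stall FU — free A3,Mu0,Ld1,B0 rp1 wp3
slot 5 (MUL): stall FU — free A3,Mu0,Ld1,B0 rp1 wp3
slot 6 (MUL): stall FU — free A3,Mu0,Ld1,B0 rp1 wp3
slot 7 (MUL): stall FU — free A3,Mu0,Ld1,B0 rp1 wp3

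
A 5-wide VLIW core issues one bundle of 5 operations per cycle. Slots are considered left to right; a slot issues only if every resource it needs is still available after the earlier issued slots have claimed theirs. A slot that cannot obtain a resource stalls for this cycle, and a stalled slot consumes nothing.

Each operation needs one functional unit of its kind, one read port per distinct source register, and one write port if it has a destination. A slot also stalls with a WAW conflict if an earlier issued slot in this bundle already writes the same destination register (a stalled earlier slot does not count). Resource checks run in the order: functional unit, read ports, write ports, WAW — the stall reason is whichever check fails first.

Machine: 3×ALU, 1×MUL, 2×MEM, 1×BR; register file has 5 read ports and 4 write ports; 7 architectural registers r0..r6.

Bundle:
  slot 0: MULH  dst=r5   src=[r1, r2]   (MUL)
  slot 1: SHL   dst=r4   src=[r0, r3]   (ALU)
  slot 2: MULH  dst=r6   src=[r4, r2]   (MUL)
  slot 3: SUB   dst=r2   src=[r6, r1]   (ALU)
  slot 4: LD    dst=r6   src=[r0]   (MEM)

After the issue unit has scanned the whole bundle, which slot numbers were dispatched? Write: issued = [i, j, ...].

issued = [0, 1, 4]

#0 MUL src=r1,r2 dispatched  <A:3 Mu:0 Ld:2 B:1 rd:3 wr:3>
#1 ALU src=r0,r3 dispatched  <A:2 Mu:0 Ld:2 B:1 rd:1 wr:2>
#2 MUL src=r4,r2 held:FU  <A:2 Mu:0 Ld:2 B:1 rd:1 wr:2>
#3 ALU src=r6,r1 held:RD_PORT  <A:2 Mu:0 Ld:2 B:1 rd:1 wr:2>
#4 MEM src=r0 dispatched  <A:2 Mu:0 Ld:1 B:1 rd:0 wr:1>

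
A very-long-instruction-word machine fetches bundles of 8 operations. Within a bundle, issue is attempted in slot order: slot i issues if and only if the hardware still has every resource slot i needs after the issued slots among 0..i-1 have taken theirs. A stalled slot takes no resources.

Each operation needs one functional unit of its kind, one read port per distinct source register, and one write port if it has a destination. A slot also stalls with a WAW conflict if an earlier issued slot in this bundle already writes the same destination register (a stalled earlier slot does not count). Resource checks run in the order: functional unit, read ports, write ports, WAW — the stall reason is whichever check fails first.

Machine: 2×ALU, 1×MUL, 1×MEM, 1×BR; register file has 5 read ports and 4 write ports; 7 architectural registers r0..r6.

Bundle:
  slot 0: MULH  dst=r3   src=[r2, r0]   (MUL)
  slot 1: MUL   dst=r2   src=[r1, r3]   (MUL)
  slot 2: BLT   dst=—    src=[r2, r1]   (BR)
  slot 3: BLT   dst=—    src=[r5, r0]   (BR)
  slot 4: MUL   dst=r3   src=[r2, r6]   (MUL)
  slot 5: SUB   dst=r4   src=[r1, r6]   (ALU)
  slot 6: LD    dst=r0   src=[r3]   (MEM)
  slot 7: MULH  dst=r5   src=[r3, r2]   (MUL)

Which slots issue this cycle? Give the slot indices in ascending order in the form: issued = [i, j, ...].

issued = [0, 2, 6]

slot 0 (MUL): ISSUE — free A2,Mu0,Ld1,B1 rp3 wp3
slot 1 (MUL): stall FU — free A2,Mu0,Ld1,B1 rp3 wp3
slot 2 (BR): ISSUE — free A2,Mu0,Ld1,B0 rp1 wp3
slot 3 (BR): stall FU — free A2,Mu0,Ld1,B0 rp1 wp3
slot 4 (MUL): stall FU — free A2,Mu0,Ld1,B0 rp1 wp3
slot 5 (ALU): stall RD_PORT — free A2,Mu0,Ld1,B0 rp1 wp3
slot 6 (MEM): ISSUE — free A2,Mu0,Ld0,B0 rp0 wp2
slot 7 (MUL): stall FU — free A2,Mu0,Ld0,B0 rp0 wp2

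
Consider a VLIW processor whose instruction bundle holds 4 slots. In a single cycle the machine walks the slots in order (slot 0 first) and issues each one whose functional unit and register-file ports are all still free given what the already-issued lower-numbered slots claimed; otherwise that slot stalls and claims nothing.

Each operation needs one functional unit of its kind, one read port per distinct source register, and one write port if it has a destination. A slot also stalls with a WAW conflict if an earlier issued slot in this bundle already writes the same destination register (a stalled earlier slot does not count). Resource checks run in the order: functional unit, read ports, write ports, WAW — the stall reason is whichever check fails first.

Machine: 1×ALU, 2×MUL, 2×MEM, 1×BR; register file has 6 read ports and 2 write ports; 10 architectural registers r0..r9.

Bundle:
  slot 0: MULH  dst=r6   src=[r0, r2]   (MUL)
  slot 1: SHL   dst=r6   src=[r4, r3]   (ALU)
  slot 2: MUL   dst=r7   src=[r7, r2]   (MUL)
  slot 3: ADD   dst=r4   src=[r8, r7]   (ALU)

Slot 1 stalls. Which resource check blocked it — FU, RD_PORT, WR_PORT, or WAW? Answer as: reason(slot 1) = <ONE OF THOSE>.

reason(slot 1) = WAW

  0. MUL→r6 ⇒ go  {1A/1Mu/2Ld/1B | 4r 1w}
  1. ALU→r6 ⇒ no(WAW)  {1A/1Mu/2Ld/1B | 4r 1w}
  2. MUL→r7 ⇒ go  {1A/0Mu/2Ld/1B | 2r 0w}
  3. ALU→r4 ⇒ no(WR_PORT)  {1A/0Mu/2Ld/1B | 2r 0w}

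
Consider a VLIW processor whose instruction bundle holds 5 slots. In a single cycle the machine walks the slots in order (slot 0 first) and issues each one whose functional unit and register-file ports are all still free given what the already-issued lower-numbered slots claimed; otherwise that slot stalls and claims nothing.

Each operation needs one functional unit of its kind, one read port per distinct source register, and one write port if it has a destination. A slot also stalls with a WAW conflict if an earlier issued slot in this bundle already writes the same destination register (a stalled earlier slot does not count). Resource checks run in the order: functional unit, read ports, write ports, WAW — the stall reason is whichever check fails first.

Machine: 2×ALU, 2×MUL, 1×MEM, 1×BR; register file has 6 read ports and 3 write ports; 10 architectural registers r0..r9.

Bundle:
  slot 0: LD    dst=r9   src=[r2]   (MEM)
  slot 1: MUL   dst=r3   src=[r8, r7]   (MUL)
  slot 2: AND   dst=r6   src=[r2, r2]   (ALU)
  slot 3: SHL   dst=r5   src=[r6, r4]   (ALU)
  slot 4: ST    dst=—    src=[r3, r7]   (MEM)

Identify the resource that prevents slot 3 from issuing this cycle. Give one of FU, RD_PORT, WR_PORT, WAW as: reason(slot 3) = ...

reason(slot 3) = WR_PORT

  0. MEM→r9 ⇒ go  {2A/2Mu/0Ld/1B | 5r 2w}
  1. MUL→r3 ⇒ go  {2A/1Mu/0Ld/1B | 3r 1w}
  2. ALU→r6 ⇒ go  {1A/1Mu/0Ld/1B | 2r 0w}
  3. ALU→r5 ⇒ no(WR_PORT)  {1A/1Mu/0Ld/1B | 2r 0w}
  4. MEM ⇒ no(FU)  {1A/1Mu/0Ld/1B | 2r 0w}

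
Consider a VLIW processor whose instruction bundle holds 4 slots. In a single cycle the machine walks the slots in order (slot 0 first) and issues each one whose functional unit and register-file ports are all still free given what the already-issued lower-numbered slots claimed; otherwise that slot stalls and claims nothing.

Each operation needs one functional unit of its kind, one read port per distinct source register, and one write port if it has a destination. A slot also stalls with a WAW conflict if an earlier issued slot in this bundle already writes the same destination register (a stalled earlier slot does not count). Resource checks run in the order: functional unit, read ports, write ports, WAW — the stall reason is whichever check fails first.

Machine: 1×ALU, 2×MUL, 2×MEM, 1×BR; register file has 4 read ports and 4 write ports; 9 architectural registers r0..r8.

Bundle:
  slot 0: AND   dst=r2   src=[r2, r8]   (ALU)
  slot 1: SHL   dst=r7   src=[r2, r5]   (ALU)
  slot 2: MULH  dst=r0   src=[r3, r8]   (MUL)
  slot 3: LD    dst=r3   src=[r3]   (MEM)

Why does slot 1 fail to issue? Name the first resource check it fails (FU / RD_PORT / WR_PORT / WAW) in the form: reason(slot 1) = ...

(0) want 1×ALU +2rd +1wr — yes → AL0|MU2|ME2|BR1|rd2|wr3
(1) want 1×ALU +2rd +1wr — FU → AL0|MU2|ME2|BR1|rd2|wr3
(2) want 1×MUL +2rd +1wr — yes → AL0|MU1|ME2|BR1|rd0|wr2
(3) want 1×MEM +1rd +1wr — RD_PORT → AL0|MU1|ME2|BR1|rd0|wr2

reason(slot 1) = FU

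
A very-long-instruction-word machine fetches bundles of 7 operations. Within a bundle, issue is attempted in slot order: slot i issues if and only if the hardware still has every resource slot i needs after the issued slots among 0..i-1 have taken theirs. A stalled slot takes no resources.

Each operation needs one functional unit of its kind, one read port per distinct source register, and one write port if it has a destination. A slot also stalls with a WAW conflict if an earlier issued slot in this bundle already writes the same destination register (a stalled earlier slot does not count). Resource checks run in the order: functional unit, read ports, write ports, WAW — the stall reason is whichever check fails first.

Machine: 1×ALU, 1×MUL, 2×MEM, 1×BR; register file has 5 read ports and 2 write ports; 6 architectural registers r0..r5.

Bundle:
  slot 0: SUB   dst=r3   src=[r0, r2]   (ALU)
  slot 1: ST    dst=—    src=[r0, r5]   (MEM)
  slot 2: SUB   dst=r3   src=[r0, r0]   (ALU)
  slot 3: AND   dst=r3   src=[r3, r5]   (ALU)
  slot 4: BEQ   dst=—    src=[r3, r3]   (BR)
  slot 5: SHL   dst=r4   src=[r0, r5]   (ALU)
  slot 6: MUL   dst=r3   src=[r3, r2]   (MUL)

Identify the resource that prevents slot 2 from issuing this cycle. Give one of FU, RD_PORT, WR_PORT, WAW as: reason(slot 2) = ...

[0] ALU needs rd=2 wr=1: ok; after: ALU=0 MUL=1 MEM=2 BR=1, R=3, W=1
[1] MEM needs rd=2 wr=0: ok; after: ALU=0 MUL=1 MEM=1 BR=1, R=1, W=1
[2] ALU needs rd=1 wr=1: FU; after: ALU=0 MUL=1 MEM=1 BR=1, R=1, W=1
[3] ALU needs rd=2 wr=1: FU; after: ALU=0 MUL=1 MEM=1 BR=1, R=1, W=1
[4] BR needs rd=1 wr=0: ok; after: ALU=0 MUL=1 MEM=1 BR=0, R=0, W=1
[5] ALU needs rd=2 wr=1: FU; after: ALU=0 MUL=1 MEM=1 BR=0, R=0, W=1
[6] MUL needs rd=2 wr=1: RD_PORT; after: ALU=0 MUL=1 MEM=1 BR=0, R=0, W=1

reason(slot 2) = FU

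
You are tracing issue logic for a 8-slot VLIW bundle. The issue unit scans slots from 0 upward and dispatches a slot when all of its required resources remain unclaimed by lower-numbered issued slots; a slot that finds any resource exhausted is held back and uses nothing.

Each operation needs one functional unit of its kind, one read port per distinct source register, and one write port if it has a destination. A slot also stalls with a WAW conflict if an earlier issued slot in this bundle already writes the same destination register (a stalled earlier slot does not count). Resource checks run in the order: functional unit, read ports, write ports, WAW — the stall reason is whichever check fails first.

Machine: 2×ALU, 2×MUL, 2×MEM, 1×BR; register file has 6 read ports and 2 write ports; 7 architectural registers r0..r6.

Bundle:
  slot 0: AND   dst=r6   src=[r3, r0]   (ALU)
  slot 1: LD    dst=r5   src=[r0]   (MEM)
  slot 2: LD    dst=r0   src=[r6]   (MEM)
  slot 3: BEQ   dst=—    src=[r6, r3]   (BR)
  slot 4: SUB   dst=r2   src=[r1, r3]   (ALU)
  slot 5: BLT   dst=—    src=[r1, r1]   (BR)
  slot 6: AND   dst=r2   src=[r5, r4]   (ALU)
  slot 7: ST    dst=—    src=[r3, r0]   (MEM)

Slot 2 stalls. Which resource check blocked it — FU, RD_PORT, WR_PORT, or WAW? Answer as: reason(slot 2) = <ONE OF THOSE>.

reason(slot 2) = WR_PORT

(0) want 1×ALU +2rd +1wr — yes → AL1|MU2|ME2|BR1|rd4|wr1
(1) want 1×MEM +1rd +1wr — yes → AL1|MU2|ME1|BR1|rd3|wr0
(2) want 1×MEM +1rd +1wr — WR_PORT → AL1|MU2|ME1|BR1|rd3|wr0
(3) want 1×BR +2rd +0wr — yes → AL1|MU2|ME1|BR0|rd1|wr0
(4) want 1×ALU +2rd +1wr — RD_PORT → AL1|MU2|ME1|BR0|rd1|wr0
(5) want 1×BR +1rd +0wr — FU → AL1|MU2|ME1|BR0|rd1|wr0
(6) want 1×ALU +2rd +1wr — RD_PORT → AL1|MU2|ME1|BR0|rd1|wr0
(7) want 1×MEM +2rd +0wr — RD_PORT → AL1|MU2|ME1|BR0|rd1|wr0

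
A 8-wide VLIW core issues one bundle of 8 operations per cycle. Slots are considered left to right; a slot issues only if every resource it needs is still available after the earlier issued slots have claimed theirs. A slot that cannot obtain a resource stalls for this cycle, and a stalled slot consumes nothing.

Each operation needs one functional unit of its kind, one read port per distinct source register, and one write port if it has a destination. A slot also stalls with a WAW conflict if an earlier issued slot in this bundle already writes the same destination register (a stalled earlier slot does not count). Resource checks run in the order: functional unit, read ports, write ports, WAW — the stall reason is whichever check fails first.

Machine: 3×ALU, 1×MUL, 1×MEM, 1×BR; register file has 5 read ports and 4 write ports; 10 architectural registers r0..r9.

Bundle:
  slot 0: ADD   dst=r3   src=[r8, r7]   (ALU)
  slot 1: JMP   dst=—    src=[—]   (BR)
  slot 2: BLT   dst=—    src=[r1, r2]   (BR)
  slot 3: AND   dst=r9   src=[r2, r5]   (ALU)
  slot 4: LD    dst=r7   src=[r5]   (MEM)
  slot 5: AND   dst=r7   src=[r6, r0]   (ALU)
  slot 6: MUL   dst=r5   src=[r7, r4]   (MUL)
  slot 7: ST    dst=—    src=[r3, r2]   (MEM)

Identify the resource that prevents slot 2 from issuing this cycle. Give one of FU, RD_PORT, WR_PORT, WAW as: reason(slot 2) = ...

[0] ALU needs rd=2 wr=1: ok; after: ALU=2 MUL=1 MEM=1 BR=1, R=3, W=3
[1] BR needs rd=0 wr=0: ok; after: ALU=2 MUL=1 MEM=1 BR=0, R=3, W=3
[2] BR needs rd=2 wr=0: FU; after: ALU=2 MUL=1 MEM=1 BR=0, R=3, W=3
[3] ALU needs rd=2 wr=1: ok; after: ALU=1 MUL=1 MEM=1 BR=0, R=1, W=2
[4] MEM needs rd=1 wr=1: ok; after: ALU=1 MUL=1 MEM=0 BR=0, R=0, W=1
[5] ALU needs rd=2 wr=1: RD_PORT; after: ALU=1 MUL=1 MEM=0 BR=0, R=0, W=1
[6] MUL needs rd=2 wr=1: RD_PORT; after: ALU=1 MUL=1 MEM=0 BR=0, R=0, W=1
[7] MEM needs rd=2 wr=0: FU; after: ALU=1 MUL=1 MEM=0 BR=0, R=0, W=1

reason(slot 2) = FU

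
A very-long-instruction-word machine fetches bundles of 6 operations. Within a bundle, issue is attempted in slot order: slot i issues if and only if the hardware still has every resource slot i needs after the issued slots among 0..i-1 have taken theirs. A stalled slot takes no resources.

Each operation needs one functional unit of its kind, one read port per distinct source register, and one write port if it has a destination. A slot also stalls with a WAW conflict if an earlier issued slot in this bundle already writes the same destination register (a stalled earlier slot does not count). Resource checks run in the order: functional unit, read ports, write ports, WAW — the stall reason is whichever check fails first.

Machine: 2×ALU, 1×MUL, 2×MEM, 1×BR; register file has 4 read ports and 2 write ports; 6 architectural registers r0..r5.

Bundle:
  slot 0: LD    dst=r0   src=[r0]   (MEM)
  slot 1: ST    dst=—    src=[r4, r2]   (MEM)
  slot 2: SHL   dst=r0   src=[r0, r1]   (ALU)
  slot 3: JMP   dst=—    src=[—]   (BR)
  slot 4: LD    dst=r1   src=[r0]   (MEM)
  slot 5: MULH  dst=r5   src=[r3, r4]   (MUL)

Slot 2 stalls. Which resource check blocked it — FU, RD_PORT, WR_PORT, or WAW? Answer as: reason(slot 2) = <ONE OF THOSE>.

reason(slot 2) = RD_PORT

[0] MEM needs rd=1 wr=1: ok; after: ALU=2 MUL=1 MEM=1 BR=1, R=3, W=1
[1] MEM needs rd=2 wr=0: ok; after: ALU=2 MUL=1 MEM=0 BR=1, R=1, W=1
[2] ALU needs rd=2 wr=1: RD_PORT; after: ALU=2 MUL=1 MEM=0 BR=1, R=1, W=1
[3] BR needs rd=0 wr=0: ok; after: ALU=2 MUL=1 MEM=0 BR=0, R=1, W=1
[4] MEM needs rd=1 wr=1: FU; after: ALU=2 MUL=1 MEM=0 BR=0, R=1, W=1
[5] MUL needs rd=2 wr=1: RD_PORT; after: ALU=2 MUL=1 MEM=0 BR=0, R=1, W=1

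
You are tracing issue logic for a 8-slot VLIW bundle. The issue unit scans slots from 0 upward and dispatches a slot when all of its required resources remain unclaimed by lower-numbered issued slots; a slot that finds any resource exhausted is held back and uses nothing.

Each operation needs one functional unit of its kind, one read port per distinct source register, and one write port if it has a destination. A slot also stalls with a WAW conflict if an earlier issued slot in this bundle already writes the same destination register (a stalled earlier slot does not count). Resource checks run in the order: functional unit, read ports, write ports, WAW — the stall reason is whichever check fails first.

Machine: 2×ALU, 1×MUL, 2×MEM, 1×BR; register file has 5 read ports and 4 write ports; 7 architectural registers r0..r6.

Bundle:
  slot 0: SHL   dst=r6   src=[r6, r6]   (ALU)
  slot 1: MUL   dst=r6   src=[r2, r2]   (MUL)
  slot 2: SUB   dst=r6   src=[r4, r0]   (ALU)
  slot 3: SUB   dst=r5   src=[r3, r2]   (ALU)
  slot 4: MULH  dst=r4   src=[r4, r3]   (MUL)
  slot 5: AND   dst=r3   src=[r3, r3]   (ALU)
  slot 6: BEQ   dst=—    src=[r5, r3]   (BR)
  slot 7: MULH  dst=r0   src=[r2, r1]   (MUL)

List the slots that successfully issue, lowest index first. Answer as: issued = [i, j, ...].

issued = [0, 3, 4]

  0. ALU→r6 ⇒ go  {1A/1Mu/2Ld/1B | 4r 3w}
  1. MUL→r6 ⇒ no(WAW)  {1A/1Mu/2Ld/1B | 4r 3w}
  2. ALU→r6 ⇒ no(WAW)  {1A/1Mu/2Ld/1B | 4r 3w}
  3. ALU→r5 ⇒ go  {0A/1Mu/2Ld/1B | 2r 2w}
  4. MUL→r4 ⇒ go  {0A/0Mu/2Ld/1B | 0r 1w}
  5. ALU→r3 ⇒ no(FU)  {0A/0Mu/2Ld/1B | 0r 1w}
  6. BR ⇒ no(RD_PORT)  {0A/0Mu/2Ld/1B | 0r 1w}
  7. MUL→r0 ⇒ no(FU)  {0A/0Mu/2Ld/1B | 0r 1w}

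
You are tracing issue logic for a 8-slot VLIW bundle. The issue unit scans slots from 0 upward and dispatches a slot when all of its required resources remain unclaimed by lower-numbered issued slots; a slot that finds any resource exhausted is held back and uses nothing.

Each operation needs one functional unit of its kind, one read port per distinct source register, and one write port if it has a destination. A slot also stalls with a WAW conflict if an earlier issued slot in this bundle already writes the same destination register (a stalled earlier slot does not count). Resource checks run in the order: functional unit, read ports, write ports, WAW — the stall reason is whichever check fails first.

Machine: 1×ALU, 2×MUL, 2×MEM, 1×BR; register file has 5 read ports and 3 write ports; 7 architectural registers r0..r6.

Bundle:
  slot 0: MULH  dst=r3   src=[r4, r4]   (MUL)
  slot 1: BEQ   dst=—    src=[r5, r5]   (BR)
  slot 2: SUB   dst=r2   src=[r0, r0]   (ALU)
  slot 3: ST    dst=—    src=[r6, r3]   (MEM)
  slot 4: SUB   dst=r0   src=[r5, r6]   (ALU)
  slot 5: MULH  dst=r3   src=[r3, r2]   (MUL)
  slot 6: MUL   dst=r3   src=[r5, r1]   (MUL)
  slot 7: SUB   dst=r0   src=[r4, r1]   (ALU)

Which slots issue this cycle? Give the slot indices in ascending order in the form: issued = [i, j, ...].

  0. MUL→r3 ⇒ go  {1A/1Mu/2Ld/1B | 4r 2w}
  1. BR ⇒ go  {1A/1Mu/2Ld/0B | 3r 2w}
  2. ALU→r2 ⇒ go  {0A/1Mu/2Ld/0B | 2r 1w}
  3. MEM ⇒ go  {0A/1Mu/1Ld/0B | 0r 1w}
  4. ALU→r0 ⇒ no(FU)  {0A/1Mu/1Ld/0B | 0r 1w}
  5. MUL→r3 ⇒ no(RD_PORT)  {0A/1Mu/1Ld/0B | 0r 1w}
  6. MUL→r3 ⇒ no(RD_PORT)  {0A/1Mu/1Ld/0B | 0r 1w}
  7. ALU→r0 ⇒ no(FU)  {0A/1Mu/1Ld/0B | 0r 1w}

issued = [0, 1, 2, 3]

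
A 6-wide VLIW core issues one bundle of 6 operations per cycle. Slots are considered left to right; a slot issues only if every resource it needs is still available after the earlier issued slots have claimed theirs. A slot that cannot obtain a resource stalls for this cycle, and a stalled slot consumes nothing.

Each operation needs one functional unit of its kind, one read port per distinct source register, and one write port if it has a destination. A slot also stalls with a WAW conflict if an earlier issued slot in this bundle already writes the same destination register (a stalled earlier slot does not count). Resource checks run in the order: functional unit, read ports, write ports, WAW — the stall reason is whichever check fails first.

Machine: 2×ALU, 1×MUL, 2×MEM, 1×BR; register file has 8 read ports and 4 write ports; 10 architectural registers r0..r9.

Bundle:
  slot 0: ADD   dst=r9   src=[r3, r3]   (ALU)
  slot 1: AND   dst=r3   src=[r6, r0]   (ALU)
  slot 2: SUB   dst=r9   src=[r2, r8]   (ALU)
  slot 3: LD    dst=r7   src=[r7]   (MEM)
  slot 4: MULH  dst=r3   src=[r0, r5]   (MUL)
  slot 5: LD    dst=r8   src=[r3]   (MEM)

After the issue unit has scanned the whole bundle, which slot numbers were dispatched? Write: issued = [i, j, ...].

#0 ALU src=r3,r3 dispatched  <A:1 Mu:1 Ld:2 B:1 rd:7 wr:3>
#1 ALU src=r6,r0 dispatched  <A:0 Mu:1 Ld:2 B:1 rd:5 wr:2>
#2 ALU src=r2,r8 held:FU  <A:0 Mu:1 Ld:2 B:1 rd:5 wr:2>
#3 MEM src=r7 dispatched  <A:0 Mu:1 Ld:1 B:1 rd:4 wr:1>
#4 MUL src=r0,r5 held:WAW  <A:0 Mu:1 Ld:1 B:1 rd:4 wr:1>
#5 MEM src=r3 dispatched  <A:0 Mu:1 Ld:0 B:1 rd:3 wr:0>

issued = [0, 1, 3, 5]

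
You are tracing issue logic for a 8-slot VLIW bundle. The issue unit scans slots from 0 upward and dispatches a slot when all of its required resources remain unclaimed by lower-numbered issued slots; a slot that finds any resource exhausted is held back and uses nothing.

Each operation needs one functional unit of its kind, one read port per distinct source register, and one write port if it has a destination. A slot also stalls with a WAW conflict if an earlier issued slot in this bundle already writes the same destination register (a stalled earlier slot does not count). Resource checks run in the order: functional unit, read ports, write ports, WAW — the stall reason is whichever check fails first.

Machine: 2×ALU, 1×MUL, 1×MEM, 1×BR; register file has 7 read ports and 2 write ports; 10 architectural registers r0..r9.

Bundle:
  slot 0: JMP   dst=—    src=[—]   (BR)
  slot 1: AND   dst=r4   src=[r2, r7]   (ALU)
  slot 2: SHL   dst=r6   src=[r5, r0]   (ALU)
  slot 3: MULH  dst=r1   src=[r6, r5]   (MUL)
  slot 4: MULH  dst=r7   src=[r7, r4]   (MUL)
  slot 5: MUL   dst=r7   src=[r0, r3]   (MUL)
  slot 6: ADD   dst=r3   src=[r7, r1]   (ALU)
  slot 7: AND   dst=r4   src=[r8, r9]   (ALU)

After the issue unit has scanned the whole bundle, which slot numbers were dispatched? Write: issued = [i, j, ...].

  0. BR ⇒ go  {2A/1Mu/1Ld/0B | 7r 2w}
  1. ALU→r4 ⇒ go  {1A/1Mu/1Ld/0B | 5r 1w}
  2. ALU→r6 ⇒ go  {0A/1Mu/1Ld/0B | 3r 0w}
  3. MUL→r1 ⇒ no(WR_PORT)  {0A/1Mu/1Ld/0B | 3r 0w}
  4. MUL→r7 ⇒ no(WR_PORT)  {0A/1Mu/1Ld/0B | 3r 0w}
  5. MUL→r7 ⇒ no(WR_PORT)  {0A/1Mu/1Ld/0B | 3r 0w}
  6. ALU→r3 ⇒ no(FU)  {0A/1Mu/1Ld/0B | 3r 0w}
  7. ALU→r4 ⇒ no(FU)  {0A/1Mu/1Ld/0B | 3r 0w}

issued = [0, 1, 2]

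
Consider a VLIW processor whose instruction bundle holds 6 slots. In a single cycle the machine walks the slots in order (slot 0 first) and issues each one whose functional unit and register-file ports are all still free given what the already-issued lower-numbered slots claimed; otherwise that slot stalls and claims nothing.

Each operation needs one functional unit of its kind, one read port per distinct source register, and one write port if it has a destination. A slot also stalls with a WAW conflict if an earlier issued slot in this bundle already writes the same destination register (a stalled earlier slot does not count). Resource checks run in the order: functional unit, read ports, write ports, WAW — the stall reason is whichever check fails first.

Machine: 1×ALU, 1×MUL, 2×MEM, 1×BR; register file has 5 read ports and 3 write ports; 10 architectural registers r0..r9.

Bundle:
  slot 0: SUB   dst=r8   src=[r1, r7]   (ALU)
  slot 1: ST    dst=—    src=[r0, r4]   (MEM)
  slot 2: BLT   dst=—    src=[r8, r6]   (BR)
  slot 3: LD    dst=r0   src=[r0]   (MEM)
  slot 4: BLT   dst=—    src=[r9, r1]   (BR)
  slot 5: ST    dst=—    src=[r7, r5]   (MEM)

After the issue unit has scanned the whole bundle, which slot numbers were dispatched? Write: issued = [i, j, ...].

issued = [0, 1, 3]

[0] ALU needs rd=2 wr=1: ok; after: ALU=0 MUL=1 MEM=2 BR=1, R=3, W=2
[1] MEM needs rd=2 wr=0: ok; after: ALU=0 MUL=1 MEM=1 BR=1, R=1, W=2
[2] BR needs rd=2 wr=0: RD_PORT; after: ALU=0 MUL=1 MEM=1 BR=1, R=1, W=2
[3] MEM needs rd=1 wr=1: ok; after: ALU=0 MUL=1 MEM=0 BR=1, R=0, W=1
[4] BR needs rd=2 wr=0: RD_PORT; after: ALU=0 MUL=1 MEM=0 BR=1, R=0, W=1
[5] MEM needs rd=2 wr=0: FU; after: ALU=0 MUL=1 MEM=0 BR=1, R=0, W=1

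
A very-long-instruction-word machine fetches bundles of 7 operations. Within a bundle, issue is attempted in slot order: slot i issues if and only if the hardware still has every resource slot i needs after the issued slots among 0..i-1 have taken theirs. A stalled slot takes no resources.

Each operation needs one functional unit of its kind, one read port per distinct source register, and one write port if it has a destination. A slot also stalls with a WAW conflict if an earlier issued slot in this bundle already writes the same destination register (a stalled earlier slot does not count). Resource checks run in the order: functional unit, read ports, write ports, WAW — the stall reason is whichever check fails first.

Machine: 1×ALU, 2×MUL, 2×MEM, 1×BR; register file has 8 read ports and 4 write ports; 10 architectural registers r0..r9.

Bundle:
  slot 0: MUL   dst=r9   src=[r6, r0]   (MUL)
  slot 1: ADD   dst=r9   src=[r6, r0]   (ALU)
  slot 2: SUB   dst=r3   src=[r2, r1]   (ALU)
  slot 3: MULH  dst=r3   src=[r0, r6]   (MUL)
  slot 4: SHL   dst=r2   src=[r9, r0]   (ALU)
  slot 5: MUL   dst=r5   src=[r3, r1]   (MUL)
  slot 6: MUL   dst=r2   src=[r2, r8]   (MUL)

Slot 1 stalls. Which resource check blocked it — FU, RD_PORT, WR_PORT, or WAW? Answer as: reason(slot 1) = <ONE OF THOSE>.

reason(slot 1) = WAW

slot 0 (MUL): ISSUE — free A1,Mu1,Ld2,B1 rp6 wp3
slot 1 (ALU): stall WAW — free A1,Mu1,Ld2,B1 rp6 wp3
slot 2 (ALU): ISSUE — free A0,Mu1,Ld2,B1 rp4 wp2
slot 3 (MUL): stall WAW — free A0,Mu1,Ld2,B1 rp4 wp2
slot 4 (ALU): stall FU — free A0,Mu1,Ld2,B1 rp4 wp2
slot 5 (MUL): ISSUE — free A0,Mu0,Ld2,B1 rp2 wp1
slot 6 (MUL): stall FU — free A0,Mu0,Ld2,B1 rp2 wp1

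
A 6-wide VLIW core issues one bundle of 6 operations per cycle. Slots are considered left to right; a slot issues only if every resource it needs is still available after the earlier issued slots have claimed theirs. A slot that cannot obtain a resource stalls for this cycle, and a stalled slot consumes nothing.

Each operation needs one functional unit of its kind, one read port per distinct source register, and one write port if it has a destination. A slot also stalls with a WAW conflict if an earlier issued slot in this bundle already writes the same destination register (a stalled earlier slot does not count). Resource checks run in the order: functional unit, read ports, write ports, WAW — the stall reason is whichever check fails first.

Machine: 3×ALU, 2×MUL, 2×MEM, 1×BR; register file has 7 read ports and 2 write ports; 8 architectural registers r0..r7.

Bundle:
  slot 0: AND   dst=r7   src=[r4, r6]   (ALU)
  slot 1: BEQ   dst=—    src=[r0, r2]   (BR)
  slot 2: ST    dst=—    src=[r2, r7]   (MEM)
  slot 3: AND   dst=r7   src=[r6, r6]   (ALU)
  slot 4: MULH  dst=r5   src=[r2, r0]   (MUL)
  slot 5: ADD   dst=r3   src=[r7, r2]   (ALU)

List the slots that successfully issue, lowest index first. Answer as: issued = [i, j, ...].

issued = [0, 1, 2]

  0. ALU→r7 ⇒ go  {2A/2Mu/2Ld/1B | 5r 1w}
  1. BR ⇒ go  {2A/2Mu/2Ld/0B | 3r 1w}
  2. MEM ⇒ go  {2A/2Mu/1Ld/0B | 1r 1w}
  3. ALU→r7 ⇒ no(WAW)  {2A/2Mu/1Ld/0B | 1r 1w}
  4. MUL→r5 ⇒ no(RD_PORT)  {2A/2Mu/1Ld/0B | 1r 1w}
  5. ALU→r3 ⇒ no(RD_PORT)  {2A/2Mu/1Ld/0B | 1r 1w}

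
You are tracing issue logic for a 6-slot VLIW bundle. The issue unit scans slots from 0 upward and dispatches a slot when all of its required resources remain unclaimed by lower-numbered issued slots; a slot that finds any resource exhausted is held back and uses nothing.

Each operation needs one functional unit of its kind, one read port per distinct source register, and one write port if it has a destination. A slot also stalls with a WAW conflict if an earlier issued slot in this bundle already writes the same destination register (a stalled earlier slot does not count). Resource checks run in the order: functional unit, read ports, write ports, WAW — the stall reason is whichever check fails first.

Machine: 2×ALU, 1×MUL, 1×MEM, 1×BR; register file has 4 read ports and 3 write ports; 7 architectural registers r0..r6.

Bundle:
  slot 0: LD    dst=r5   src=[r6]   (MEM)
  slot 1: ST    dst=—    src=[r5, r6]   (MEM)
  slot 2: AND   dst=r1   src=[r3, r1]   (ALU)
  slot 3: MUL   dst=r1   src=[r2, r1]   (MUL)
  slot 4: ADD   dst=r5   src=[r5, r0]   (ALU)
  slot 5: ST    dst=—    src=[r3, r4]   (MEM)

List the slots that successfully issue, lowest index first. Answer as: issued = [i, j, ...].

issued = [0, 2]

slot 0 (MEM): ISSUE — free A2,Mu1,Ld0,B1 rp3 wp2
slot 1 (MEM): stall FU — free A2,Mu1,Ld0,B1 rp3 wp2
slot 2 (ALU): ISSUE — free A1,Mu1,Ld0,B1 rp1 wp1
slot 3 (MUL): stall RD_PORT — free A1,Mu1,Ld0,B1 rp1 wp1
slot 4 (ALU): stall RD_PORT — free A1,Mu1,Ld0,B1 rp1 wp1
slot 5 (MEM): stall FU — free A1,Mu1,Ld0,B1 rp1 wp1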